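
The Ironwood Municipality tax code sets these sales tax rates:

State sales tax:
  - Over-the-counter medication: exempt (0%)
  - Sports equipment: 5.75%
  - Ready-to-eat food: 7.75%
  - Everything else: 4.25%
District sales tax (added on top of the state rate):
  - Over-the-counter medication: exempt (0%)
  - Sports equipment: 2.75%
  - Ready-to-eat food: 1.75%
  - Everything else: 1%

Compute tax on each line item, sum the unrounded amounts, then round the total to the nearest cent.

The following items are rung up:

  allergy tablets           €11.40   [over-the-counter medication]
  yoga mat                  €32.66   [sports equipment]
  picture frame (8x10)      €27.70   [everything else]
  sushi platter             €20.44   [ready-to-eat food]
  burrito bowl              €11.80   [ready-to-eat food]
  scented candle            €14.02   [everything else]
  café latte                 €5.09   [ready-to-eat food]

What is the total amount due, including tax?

Allergy tablets €11.40: over-the-counter medication → 0% + 0% district = 0% → €0.00
Yoga mat €32.66: sports equipment → 5.75% + 2.75% district = 8.5% → €2.7761
Picture frame (8x10) €27.70: everything else → 4.25% + 1% district = 5.25% → €1.45425
Sushi platter €20.44: ready-to-eat food → 7.75% + 1.75% district = 9.5% → €1.9418
Burrito bowl €11.80: ready-to-eat food → 7.75% + 1.75% district = 9.5% → €1.121
Scented candle €14.02: everything else → 4.25% + 1% district = 5.25% → €0.73605
Café latte €5.09: ready-to-eat food → 7.75% + 1.75% district = 9.5% → €0.48355
Subtotal = €123.11; unrounded tax = €8.51275 → €8.51; total due = €131.62

€131.62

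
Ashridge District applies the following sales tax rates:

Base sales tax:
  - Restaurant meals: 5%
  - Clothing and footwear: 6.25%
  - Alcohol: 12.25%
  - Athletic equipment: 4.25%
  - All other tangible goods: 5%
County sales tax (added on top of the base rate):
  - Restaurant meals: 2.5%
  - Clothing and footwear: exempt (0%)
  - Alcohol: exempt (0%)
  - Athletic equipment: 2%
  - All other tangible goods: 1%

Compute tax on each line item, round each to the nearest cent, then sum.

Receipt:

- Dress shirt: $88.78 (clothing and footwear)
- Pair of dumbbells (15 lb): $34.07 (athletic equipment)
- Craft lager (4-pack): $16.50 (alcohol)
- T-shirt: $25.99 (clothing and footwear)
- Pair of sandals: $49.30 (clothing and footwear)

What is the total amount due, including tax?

$229.04

Dress shirt $88.78: clothing and footwear → 6.25% + 0% county = 6.25% → $5.55
Pair of dumbbells (15 lb) $34.07: athletic equipment → 4.25% + 2% county = 6.25% → $2.13
Craft lager (4-pack) $16.50: alcohol → 12.25% + 0% county = 12.25% → $2.02
T-shirt $25.99: clothing and footwear → 6.25% + 0% county = 6.25% → $1.62
Pair of sandals $49.30: clothing and footwear → 6.25% + 0% county = 6.25% → $3.08
Subtotal = $214.64; tax = $14.40; total due = $229.04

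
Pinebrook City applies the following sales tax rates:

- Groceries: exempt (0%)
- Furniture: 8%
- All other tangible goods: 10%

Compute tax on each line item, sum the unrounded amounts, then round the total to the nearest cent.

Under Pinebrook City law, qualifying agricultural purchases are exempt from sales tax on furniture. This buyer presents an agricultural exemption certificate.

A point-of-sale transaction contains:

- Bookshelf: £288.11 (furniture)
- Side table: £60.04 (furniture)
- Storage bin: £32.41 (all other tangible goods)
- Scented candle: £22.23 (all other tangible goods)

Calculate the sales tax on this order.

£5.46

Bookshelf £288.11: furniture, buyer-exempt → 0% → £0.00
Side table £60.04: furniture, buyer-exempt → 0% → £0.00
Storage bin £32.41: all other tangible goods → 10% → £3.241
Scented candle £22.23: all other tangible goods → 10% → £2.223
Unrounded tax sum = £5.464 → £5.46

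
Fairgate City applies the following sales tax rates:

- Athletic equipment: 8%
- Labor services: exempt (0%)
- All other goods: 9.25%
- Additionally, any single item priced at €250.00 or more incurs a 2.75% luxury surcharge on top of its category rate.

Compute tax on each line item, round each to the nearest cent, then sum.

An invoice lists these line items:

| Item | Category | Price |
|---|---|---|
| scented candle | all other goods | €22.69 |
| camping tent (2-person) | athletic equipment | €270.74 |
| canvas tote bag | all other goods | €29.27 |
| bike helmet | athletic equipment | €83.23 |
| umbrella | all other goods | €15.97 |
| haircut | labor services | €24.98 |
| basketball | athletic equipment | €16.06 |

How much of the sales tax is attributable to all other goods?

€6.29

Scented candle €22.69: all other goods → 9.25% → €2.10
Canvas tote bag €29.27: all other goods → 9.25% → €2.71
Umbrella €15.97: all other goods → 9.25% → €1.48
Tax on all other goods = €2.10 + €2.71 + €1.48 = €6.29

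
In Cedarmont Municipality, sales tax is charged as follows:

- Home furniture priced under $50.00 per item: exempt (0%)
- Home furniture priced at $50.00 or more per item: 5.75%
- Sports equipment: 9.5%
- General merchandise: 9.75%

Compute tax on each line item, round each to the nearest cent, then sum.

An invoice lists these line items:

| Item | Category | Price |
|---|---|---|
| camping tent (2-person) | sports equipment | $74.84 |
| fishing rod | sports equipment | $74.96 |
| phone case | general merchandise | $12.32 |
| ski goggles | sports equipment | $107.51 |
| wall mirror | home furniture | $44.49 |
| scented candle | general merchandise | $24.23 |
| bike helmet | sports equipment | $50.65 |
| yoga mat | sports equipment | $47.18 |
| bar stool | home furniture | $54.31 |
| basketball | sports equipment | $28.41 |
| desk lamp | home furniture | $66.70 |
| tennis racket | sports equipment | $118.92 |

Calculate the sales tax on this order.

Camping tent (2-person) $74.84: sports equipment → 9.5% → $7.11
Fishing rod $74.96: sports equipment → 9.5% → $7.12
Phone case $12.32: general merchandise → 9.75% → $1.20
Ski goggles $107.51: sports equipment → 9.5% → $10.21
Wall mirror $44.49: home furniture, under $50.00 → 0% → $0.00
Scented candle $24.23: general merchandise → 9.75% → $2.36
Bike helmet $50.65: sports equipment → 9.5% → $4.81
Yoga mat $47.18: sports equipment → 9.5% → $4.48
Bar stool $54.31: home furniture, $50.00 or more → 5.75% → $3.12
Basketball $28.41: sports equipment → 9.5% → $2.70
Desk lamp $66.70: home furniture, $50.00 or more → 5.75% → $3.84
Tennis racket $118.92: sports equipment → 9.5% → $11.30
Total tax = $7.11 + $7.12 + $1.20 + $10.21 + $2.36 + $4.81 + $4.48 + $3.12 + $2.70 + $3.84 + $11.30 = $58.25

$58.25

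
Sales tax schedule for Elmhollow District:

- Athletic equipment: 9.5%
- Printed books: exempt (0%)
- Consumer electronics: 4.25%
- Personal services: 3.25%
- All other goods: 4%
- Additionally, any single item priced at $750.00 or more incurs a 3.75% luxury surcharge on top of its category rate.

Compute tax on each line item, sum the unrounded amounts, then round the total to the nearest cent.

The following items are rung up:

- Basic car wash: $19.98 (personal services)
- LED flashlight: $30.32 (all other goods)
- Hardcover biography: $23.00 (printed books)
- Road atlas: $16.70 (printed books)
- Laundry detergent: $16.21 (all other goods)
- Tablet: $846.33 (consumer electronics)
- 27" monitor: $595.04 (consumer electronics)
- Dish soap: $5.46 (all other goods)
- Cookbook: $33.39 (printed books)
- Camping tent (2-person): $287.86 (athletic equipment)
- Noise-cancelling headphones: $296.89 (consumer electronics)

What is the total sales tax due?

Basic car wash $19.98: personal services → 3.25% → $0.64935
LED flashlight $30.32: all other goods → 4% → $1.2128
Hardcover biography $23.00: printed books → 0% → $0.00
Road atlas $16.70: printed books → 0% → $0.00
Laundry detergent $16.21: all other goods → 4% → $0.6484
Tablet $846.33: consumer electronics → 4.25% + 3.75% surcharge = 8% → $67.7064
27" monitor $595.04: consumer electronics → 4.25% → $25.2892
Dish soap $5.46: all other goods → 4% → $0.2184
Cookbook $33.39: printed books → 0% → $0.00
Camping tent (2-person) $287.86: athletic equipment → 9.5% → $27.3467
Noise-cancelling headphones $296.89: consumer electronics → 4.25% → $12.617825
Unrounded tax sum = $135.689075 → $135.69

$135.69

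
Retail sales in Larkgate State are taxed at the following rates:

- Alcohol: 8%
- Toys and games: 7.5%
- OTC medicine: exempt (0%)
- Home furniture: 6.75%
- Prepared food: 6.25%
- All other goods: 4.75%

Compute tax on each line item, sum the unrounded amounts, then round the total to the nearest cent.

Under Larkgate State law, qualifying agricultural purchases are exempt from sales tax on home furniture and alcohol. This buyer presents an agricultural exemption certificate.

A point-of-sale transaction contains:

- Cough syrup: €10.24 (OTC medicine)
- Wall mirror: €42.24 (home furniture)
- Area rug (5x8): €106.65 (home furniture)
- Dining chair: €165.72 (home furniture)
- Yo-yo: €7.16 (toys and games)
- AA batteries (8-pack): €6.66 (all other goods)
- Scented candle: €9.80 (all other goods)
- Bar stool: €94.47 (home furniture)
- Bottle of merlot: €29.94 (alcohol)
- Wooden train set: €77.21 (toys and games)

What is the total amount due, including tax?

€557.20

Cough syrup €10.24: OTC medicine → 0% → €0.00
Wall mirror €42.24: home furniture, buyer-exempt → 0% → €0.00
Area rug (5x8) €106.65: home furniture, buyer-exempt → 0% → €0.00
Dining chair €165.72: home furniture, buyer-exempt → 0% → €0.00
Yo-yo €7.16: toys and games → 7.5% → €0.537
AA batteries (8-pack) €6.66: all other goods → 4.75% → €0.31635
Scented candle €9.80: all other goods → 4.75% → €0.4655
Bar stool €94.47: home furniture, buyer-exempt → 0% → €0.00
Bottle of merlot €29.94: alcohol, buyer-exempt → 0% → €0.00
Wooden train set €77.21: toys and games → 7.5% → €5.79075
Subtotal = €550.09; unrounded tax = €7.1096 → €7.11; total due = €557.20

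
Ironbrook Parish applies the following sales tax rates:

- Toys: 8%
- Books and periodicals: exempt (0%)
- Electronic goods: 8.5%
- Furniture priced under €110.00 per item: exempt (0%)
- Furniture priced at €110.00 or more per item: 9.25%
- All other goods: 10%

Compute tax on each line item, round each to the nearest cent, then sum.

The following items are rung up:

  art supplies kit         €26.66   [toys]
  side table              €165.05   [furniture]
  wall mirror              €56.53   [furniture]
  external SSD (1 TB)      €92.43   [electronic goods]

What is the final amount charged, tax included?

€365.93

Art supplies kit €26.66: toys → 8% → €2.13
Side table €165.05: furniture, €110.00 or more → 9.25% → €15.27
Wall mirror €56.53: furniture, under €110.00 → 0% → €0.00
External SSD (1 TB) €92.43: electronic goods → 8.5% → €7.86
Subtotal = €340.67; tax = €25.26; total due = €365.93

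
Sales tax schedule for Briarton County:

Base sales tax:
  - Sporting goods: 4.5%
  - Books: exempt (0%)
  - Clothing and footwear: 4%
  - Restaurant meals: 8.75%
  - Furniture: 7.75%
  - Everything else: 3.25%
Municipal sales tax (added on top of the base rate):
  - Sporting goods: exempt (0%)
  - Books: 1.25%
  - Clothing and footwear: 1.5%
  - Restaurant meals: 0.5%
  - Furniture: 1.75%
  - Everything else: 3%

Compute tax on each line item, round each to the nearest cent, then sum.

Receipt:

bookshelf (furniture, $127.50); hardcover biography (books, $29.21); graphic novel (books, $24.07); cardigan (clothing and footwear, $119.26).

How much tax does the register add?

$19.34

Bookshelf $127.50: furniture → 7.75% + 1.75% municipal = 9.5% → $12.11
Hardcover biography $29.21: books → 0% + 1.25% municipal = 1.25% → $0.37
Graphic novel $24.07: books → 0% + 1.25% municipal = 1.25% → $0.30
Cardigan $119.26: clothing and footwear → 4% + 1.5% municipal = 5.5% → $6.56
Total tax = $12.11 + $0.37 + $0.30 + $6.56 = $19.34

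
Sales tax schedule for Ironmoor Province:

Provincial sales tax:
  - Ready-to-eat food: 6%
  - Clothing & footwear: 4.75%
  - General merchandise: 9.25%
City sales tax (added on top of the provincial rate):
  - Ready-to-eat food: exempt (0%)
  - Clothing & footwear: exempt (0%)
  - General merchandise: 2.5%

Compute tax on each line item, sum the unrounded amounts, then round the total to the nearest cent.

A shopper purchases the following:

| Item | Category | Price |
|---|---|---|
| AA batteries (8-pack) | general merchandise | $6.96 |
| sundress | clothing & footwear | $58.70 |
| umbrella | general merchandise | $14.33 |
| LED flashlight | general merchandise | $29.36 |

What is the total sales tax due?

AA batteries (8-pack) $6.96: general merchandise → 9.25% + 2.5% city = 11.75% → $0.8178
Sundress $58.70: clothing & footwear → 4.75% + 0% city = 4.75% → $2.78825
Umbrella $14.33: general merchandise → 9.25% + 2.5% city = 11.75% → $1.683775
LED flashlight $29.36: general merchandise → 9.25% + 2.5% city = 11.75% → $3.4498
Unrounded tax sum = $8.739625 → $8.74

$8.74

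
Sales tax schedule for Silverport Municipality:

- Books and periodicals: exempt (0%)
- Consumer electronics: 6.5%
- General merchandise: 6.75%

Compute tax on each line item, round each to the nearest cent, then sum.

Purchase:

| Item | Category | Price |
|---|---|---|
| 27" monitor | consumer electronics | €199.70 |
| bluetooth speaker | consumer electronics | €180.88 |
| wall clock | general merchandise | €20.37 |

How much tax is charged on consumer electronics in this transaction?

27" monitor €199.70: consumer electronics → 6.5% → €12.98
Bluetooth speaker €180.88: consumer electronics → 6.5% → €11.76
Tax on consumer electronics = €12.98 + €11.76 = €24.74

€24.74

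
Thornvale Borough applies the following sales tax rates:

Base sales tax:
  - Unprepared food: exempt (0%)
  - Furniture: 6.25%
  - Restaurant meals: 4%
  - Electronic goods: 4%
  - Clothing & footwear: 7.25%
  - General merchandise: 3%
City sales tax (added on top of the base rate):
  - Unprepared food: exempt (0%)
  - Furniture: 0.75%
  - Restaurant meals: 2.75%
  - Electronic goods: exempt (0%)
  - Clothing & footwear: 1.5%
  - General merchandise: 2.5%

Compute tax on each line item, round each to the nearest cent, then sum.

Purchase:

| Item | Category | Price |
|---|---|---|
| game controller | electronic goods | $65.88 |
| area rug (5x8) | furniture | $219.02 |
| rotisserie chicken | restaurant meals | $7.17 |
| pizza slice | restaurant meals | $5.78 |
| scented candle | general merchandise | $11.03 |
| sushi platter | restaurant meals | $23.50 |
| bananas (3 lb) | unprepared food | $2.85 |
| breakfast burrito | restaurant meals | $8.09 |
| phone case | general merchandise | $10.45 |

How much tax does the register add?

Game controller $65.88: electronic goods → 4% + 0% city = 4% → $2.64
Area rug (5x8) $219.02: furniture → 6.25% + 0.75% city = 7% → $15.33
Rotisserie chicken $7.17: restaurant meals → 4% + 2.75% city = 6.75% → $0.48
Pizza slice $5.78: restaurant meals → 4% + 2.75% city = 6.75% → $0.39
Scented candle $11.03: general merchandise → 3% + 2.5% city = 5.5% → $0.61
Sushi platter $23.50: restaurant meals → 4% + 2.75% city = 6.75% → $1.59
Bananas (3 lb) $2.85: unprepared food → 0% + 0% city = 0% → $0.00
Breakfast burrito $8.09: restaurant meals → 4% + 2.75% city = 6.75% → $0.55
Phone case $10.45: general merchandise → 3% + 2.5% city = 5.5% → $0.57
Total tax = $2.64 + $15.33 + $0.48 + $0.39 + $0.61 + $1.59 + $0.55 + $0.57 = $22.16

$22.16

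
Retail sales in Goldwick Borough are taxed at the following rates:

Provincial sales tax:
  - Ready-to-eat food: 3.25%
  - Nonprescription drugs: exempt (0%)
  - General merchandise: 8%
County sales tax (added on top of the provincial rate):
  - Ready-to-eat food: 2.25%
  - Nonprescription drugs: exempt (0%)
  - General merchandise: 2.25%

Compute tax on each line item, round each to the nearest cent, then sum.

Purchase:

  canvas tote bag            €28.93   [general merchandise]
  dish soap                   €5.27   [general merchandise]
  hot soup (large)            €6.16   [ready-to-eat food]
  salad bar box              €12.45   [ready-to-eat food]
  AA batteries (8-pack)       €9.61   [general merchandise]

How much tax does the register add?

€5.52

Canvas tote bag €28.93: general merchandise → 8% + 2.25% county = 10.25% → €2.97
Dish soap €5.27: general merchandise → 8% + 2.25% county = 10.25% → €0.54
Hot soup (large) €6.16: ready-to-eat food → 3.25% + 2.25% county = 5.5% → €0.34
Salad bar box €12.45: ready-to-eat food → 3.25% + 2.25% county = 5.5% → €0.68
AA batteries (8-pack) €9.61: general merchandise → 8% + 2.25% county = 10.25% → €0.99
Total tax = €2.97 + €0.54 + €0.34 + €0.68 + €0.99 = €5.52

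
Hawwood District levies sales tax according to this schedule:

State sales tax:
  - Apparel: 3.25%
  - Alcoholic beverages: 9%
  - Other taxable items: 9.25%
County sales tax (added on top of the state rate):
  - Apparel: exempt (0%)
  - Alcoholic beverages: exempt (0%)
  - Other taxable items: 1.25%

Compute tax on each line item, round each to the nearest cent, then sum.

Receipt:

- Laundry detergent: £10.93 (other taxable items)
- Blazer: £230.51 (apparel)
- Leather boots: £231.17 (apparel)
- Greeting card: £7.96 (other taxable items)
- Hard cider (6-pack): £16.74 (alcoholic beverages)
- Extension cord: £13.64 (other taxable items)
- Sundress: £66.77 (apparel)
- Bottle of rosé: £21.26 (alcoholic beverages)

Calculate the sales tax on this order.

£24.01

Laundry detergent £10.93: other taxable items → 9.25% + 1.25% county = 10.5% → £1.15
Blazer £230.51: apparel → 3.25% + 0% county = 3.25% → £7.49
Leather boots £231.17: apparel → 3.25% + 0% county = 3.25% → £7.51
Greeting card £7.96: other taxable items → 9.25% + 1.25% county = 10.5% → £0.84
Hard cider (6-pack) £16.74: alcoholic beverages → 9% + 0% county = 9% → £1.51
Extension cord £13.64: other taxable items → 9.25% + 1.25% county = 10.5% → £1.43
Sundress £66.77: apparel → 3.25% + 0% county = 3.25% → £2.17
Bottle of rosé £21.26: alcoholic beverages → 9% + 0% county = 9% → £1.91
Total tax = £1.15 + £7.49 + £7.51 + £0.84 + £1.51 + £1.43 + £2.17 + £1.91 = £24.01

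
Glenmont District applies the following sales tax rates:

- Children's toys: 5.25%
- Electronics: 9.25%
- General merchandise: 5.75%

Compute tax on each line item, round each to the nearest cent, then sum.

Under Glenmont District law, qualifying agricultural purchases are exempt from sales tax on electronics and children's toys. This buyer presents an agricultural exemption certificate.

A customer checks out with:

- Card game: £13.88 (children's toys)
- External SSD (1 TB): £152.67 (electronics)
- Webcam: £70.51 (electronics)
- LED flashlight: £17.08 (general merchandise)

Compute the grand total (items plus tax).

Card game £13.88: children's toys, buyer-exempt → 0% → £0.00
External SSD (1 TB) £152.67: electronics, buyer-exempt → 0% → £0.00
Webcam £70.51: electronics, buyer-exempt → 0% → £0.00
LED flashlight £17.08: general merchandise → 5.75% → £0.98
Subtotal = £254.14; tax = £0.98; total due = £255.12

£255.12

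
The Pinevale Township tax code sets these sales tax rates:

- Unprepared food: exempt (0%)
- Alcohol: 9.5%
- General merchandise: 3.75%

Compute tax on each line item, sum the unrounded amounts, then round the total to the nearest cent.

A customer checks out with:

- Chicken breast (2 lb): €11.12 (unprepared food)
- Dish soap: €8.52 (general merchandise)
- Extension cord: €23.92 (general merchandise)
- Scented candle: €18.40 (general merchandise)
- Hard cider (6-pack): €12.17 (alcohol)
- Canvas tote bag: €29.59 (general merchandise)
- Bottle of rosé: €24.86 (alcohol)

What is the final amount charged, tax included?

€135.11

Chicken breast (2 lb) €11.12: unprepared food → 0% → €0.00
Dish soap €8.52: general merchandise → 3.75% → €0.3195
Extension cord €23.92: general merchandise → 3.75% → €0.897
Scented candle €18.40: general merchandise → 3.75% → €0.69
Hard cider (6-pack) €12.17: alcohol → 9.5% → €1.15615
Canvas tote bag €29.59: general merchandise → 3.75% → €1.109625
Bottle of rosé €24.86: alcohol → 9.5% → €2.3617
Subtotal = €128.58; unrounded tax = €6.533975 → €6.53; total due = €135.11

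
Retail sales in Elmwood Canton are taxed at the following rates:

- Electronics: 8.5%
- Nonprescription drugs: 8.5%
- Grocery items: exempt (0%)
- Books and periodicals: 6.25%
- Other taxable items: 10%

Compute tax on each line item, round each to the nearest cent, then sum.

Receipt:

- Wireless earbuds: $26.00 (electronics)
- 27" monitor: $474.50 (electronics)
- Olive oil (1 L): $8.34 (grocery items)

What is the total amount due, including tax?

Wireless earbuds $26.00: electronics → 8.5% → $2.21
27" monitor $474.50: electronics → 8.5% → $40.33
Olive oil (1 L) $8.34: grocery items → 0% → $0.00
Subtotal = $508.84; tax = $42.54; total due = $551.38

$551.38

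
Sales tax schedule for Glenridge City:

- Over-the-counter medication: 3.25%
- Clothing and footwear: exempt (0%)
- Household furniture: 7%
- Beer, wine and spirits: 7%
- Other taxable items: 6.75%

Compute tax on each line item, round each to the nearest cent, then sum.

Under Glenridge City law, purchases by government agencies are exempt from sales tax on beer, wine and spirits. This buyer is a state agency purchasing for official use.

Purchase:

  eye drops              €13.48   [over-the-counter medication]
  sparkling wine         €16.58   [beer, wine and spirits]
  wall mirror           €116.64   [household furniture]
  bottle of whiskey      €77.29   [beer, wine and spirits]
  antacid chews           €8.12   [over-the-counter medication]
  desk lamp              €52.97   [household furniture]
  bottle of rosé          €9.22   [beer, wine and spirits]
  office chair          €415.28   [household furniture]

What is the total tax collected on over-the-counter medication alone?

Eye drops €13.48: over-the-counter medication → 3.25% → €0.44
Antacid chews €8.12: over-the-counter medication → 3.25% → €0.26
Tax on over-the-counter medication = €0.44 + €0.26 = €0.70

€0.70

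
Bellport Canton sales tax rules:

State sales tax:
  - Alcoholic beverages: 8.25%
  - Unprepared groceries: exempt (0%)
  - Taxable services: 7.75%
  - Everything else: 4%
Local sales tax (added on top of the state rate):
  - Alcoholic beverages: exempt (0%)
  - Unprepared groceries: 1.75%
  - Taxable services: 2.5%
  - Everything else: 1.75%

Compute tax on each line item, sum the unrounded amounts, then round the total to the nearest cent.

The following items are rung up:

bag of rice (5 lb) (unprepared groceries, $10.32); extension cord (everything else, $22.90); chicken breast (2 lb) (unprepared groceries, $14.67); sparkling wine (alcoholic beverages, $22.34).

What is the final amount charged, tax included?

Bag of rice (5 lb) $10.32: unprepared groceries → 0% + 1.75% local = 1.75% → $0.1806
Extension cord $22.90: everything else → 4% + 1.75% local = 5.75% → $1.31675
Chicken breast (2 lb) $14.67: unprepared groceries → 0% + 1.75% local = 1.75% → $0.256725
Sparkling wine $22.34: alcoholic beverages → 8.25% + 0% local = 8.25% → $1.84305
Subtotal = $70.23; unrounded tax = $3.597125 → $3.60; total due = $73.83

$73.83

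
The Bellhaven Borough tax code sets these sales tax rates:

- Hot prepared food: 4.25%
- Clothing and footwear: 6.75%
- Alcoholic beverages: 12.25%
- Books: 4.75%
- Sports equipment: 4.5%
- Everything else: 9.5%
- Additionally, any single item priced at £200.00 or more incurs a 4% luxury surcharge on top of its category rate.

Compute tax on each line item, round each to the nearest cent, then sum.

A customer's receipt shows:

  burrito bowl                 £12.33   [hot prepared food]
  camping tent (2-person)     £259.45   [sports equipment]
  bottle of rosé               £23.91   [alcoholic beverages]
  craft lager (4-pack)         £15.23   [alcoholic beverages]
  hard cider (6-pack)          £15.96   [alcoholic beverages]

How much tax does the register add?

£29.33

Burrito bowl £12.33: hot prepared food → 4.25% → £0.52
Camping tent (2-person) £259.45: sports equipment → 4.5% + 4% surcharge = 8.5% → £22.05
Bottle of rosé £23.91: alcoholic beverages → 12.25% → £2.93
Craft lager (4-pack) £15.23: alcoholic beverages → 12.25% → £1.87
Hard cider (6-pack) £15.96: alcoholic beverages → 12.25% → £1.96
Total tax = £0.52 + £22.05 + £2.93 + £1.87 + £1.96 = £29.33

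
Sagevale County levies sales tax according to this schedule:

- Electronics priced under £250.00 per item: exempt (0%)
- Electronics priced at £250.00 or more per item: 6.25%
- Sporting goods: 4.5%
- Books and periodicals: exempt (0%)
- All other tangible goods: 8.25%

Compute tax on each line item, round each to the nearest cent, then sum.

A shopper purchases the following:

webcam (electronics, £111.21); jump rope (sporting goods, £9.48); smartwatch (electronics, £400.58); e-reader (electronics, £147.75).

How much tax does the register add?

£25.47

Webcam £111.21: electronics, under £250.00 → 0% → £0.00
Jump rope £9.48: sporting goods → 4.5% → £0.43
Smartwatch £400.58: electronics, £250.00 or more → 6.25% → £25.04
E-reader £147.75: electronics, under £250.00 → 0% → £0.00
Total tax = £0.43 + £25.04 = £25.47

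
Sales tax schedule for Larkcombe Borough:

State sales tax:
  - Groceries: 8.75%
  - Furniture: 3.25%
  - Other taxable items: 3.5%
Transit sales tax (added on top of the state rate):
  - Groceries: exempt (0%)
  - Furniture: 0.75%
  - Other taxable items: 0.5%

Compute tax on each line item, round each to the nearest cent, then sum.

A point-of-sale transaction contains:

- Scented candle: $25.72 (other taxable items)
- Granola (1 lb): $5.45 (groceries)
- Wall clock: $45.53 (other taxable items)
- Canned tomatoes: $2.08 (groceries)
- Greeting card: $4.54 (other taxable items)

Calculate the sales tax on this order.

Scented candle $25.72: other taxable items → 3.5% + 0.5% transit = 4% → $1.03
Granola (1 lb) $5.45: groceries → 8.75% + 0% transit = 8.75% → $0.48
Wall clock $45.53: other taxable items → 3.5% + 0.5% transit = 4% → $1.82
Canned tomatoes $2.08: groceries → 8.75% + 0% transit = 8.75% → $0.18
Greeting card $4.54: other taxable items → 3.5% + 0.5% transit = 4% → $0.18
Total tax = $1.03 + $0.48 + $1.82 + $0.18 + $0.18 = $3.69

$3.69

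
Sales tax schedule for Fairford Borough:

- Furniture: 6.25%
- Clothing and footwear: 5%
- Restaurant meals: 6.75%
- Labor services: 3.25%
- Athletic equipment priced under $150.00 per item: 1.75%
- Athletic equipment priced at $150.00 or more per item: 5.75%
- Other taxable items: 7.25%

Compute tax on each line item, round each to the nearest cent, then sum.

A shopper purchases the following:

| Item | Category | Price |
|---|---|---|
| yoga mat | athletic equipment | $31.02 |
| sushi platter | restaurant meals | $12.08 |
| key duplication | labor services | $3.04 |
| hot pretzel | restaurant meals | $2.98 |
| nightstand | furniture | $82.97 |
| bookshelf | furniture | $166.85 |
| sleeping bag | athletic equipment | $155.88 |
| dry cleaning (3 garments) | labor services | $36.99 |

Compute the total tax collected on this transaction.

$27.44

Yoga mat $31.02: athletic equipment, under $150.00 → 1.75% → $0.54
Sushi platter $12.08: restaurant meals → 6.75% → $0.82
Key duplication $3.04: labor services → 3.25% → $0.10
Hot pretzel $2.98: restaurant meals → 6.75% → $0.20
Nightstand $82.97: furniture → 6.25% → $5.19
Bookshelf $166.85: furniture → 6.25% → $10.43
Sleeping bag $155.88: athletic equipment, $150.00 or more → 5.75% → $8.96
Dry cleaning (3 garments) $36.99: labor services → 3.25% → $1.20
Total tax = $0.54 + $0.82 + $0.10 + $0.20 + $5.19 + $10.43 + $8.96 + $1.20 = $27.44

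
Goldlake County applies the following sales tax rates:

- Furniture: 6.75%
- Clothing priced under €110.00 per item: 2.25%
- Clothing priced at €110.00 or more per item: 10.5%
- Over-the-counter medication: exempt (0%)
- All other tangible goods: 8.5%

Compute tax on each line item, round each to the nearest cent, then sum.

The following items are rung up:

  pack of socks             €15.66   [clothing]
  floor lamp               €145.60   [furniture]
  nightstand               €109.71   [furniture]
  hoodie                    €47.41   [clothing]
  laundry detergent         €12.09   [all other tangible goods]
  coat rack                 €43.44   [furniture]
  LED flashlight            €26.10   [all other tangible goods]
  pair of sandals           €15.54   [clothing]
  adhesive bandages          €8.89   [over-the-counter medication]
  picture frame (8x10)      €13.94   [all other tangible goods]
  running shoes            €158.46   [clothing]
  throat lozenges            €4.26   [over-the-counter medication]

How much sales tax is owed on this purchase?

€43.01

Pack of socks €15.66: clothing, under €110.00 → 2.25% → €0.35
Floor lamp €145.60: furniture → 6.75% → €9.83
Nightstand €109.71: furniture → 6.75% → €7.41
Hoodie €47.41: clothing, under €110.00 → 2.25% → €1.07
Laundry detergent €12.09: all other tangible goods → 8.5% → €1.03
Coat rack €43.44: furniture → 6.75% → €2.93
LED flashlight €26.10: all other tangible goods → 8.5% → €2.22
Pair of sandals €15.54: clothing, under €110.00 → 2.25% → €0.35
Adhesive bandages €8.89: over-the-counter medication → 0% → €0.00
Picture frame (8x10) €13.94: all other tangible goods → 8.5% → €1.18
Running shoes €158.46: clothing, €110.00 or more → 10.5% → €16.64
Throat lozenges €4.26: over-the-counter medication → 0% → €0.00
Total tax = €0.35 + €9.83 + €7.41 + €1.07 + €1.03 + €2.93 + €2.22 + €0.35 + €1.18 + €16.64 = €43.01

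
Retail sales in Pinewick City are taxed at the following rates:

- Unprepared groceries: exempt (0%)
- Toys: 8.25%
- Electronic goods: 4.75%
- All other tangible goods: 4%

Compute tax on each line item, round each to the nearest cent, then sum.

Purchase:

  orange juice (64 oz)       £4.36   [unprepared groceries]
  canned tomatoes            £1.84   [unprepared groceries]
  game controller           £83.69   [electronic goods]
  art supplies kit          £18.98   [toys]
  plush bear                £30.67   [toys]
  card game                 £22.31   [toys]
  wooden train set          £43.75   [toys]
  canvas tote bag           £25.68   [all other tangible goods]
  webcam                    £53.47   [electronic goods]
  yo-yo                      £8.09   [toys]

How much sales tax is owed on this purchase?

Orange juice (64 oz) £4.36: unprepared groceries → 0% → £0.00
Canned tomatoes £1.84: unprepared groceries → 0% → £0.00
Game controller £83.69: electronic goods → 4.75% → £3.98
Art supplies kit £18.98: toys → 8.25% → £1.57
Plush bear £30.67: toys → 8.25% → £2.53
Card game £22.31: toys → 8.25% → £1.84
Wooden train set £43.75: toys → 8.25% → £3.61
Canvas tote bag £25.68: all other tangible goods → 4% → £1.03
Webcam £53.47: electronic goods → 4.75% → £2.54
Yo-yo £8.09: toys → 8.25% → £0.67
Total tax = £3.98 + £1.57 + £2.53 + £1.84 + £3.61 + £1.03 + £2.54 + £0.67 = £17.77

£17.77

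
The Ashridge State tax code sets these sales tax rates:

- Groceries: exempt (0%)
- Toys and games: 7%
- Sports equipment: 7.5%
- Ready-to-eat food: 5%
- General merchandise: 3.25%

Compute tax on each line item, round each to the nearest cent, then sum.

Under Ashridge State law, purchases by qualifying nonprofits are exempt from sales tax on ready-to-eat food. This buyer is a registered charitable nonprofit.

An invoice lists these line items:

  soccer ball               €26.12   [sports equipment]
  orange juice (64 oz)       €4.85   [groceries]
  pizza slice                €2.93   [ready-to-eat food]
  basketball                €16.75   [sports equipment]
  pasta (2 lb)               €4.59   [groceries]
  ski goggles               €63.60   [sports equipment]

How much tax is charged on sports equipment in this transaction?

Soccer ball €26.12: sports equipment → 7.5% → €1.96
Basketball €16.75: sports equipment → 7.5% → €1.26
Ski goggles €63.60: sports equipment → 7.5% → €4.77
Tax on sports equipment = €1.96 + €1.26 + €4.77 = €7.99

€7.99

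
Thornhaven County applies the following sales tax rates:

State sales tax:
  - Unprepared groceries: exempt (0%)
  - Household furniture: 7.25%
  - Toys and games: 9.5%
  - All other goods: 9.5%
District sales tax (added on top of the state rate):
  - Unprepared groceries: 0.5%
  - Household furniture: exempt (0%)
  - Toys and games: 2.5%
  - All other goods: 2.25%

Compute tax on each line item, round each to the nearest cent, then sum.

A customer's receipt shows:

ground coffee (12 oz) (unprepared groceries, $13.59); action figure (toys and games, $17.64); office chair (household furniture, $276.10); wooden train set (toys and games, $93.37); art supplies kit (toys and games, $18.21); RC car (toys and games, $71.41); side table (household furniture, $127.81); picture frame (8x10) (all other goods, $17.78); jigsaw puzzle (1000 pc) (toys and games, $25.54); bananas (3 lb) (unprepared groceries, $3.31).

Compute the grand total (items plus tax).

Ground coffee (12 oz) $13.59: unprepared groceries → 0% + 0.5% district = 0.5% → $0.07
Action figure $17.64: toys and games → 9.5% + 2.5% district = 12% → $2.12
Office chair $276.10: household furniture → 7.25% + 0% district = 7.25% → $20.02
Wooden train set $93.37: toys and games → 9.5% + 2.5% district = 12% → $11.20
Art supplies kit $18.21: toys and games → 9.5% + 2.5% district = 12% → $2.19
RC car $71.41: toys and games → 9.5% + 2.5% district = 12% → $8.57
Side table $127.81: household furniture → 7.25% + 0% district = 7.25% → $9.27
Picture frame (8x10) $17.78: all other goods → 9.5% + 2.25% district = 11.75% → $2.09
Jigsaw puzzle (1000 pc) $25.54: toys and games → 9.5% + 2.5% district = 12% → $3.06
Bananas (3 lb) $3.31: unprepared groceries → 0% + 0.5% district = 0.5% → $0.02
Subtotal = $664.76; tax = $58.61; total due = $723.37

$723.37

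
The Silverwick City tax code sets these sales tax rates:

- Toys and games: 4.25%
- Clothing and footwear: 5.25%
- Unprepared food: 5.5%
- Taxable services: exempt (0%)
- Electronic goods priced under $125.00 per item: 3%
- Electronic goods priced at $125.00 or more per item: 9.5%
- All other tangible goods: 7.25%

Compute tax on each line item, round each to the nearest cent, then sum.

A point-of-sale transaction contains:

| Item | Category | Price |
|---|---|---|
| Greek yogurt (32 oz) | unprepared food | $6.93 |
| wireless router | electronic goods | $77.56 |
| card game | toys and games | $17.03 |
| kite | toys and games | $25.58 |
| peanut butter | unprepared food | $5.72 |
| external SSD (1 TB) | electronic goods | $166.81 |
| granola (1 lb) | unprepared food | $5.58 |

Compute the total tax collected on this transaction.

Greek yogurt (32 oz) $6.93: unprepared food → 5.5% → $0.38
Wireless router $77.56: electronic goods, under $125.00 → 3% → $2.33
Card game $17.03: toys and games → 4.25% → $0.72
Kite $25.58: toys and games → 4.25% → $1.09
Peanut butter $5.72: unprepared food → 5.5% → $0.31
External SSD (1 TB) $166.81: electronic goods, $125.00 or more → 9.5% → $15.85
Granola (1 lb) $5.58: unprepared food → 5.5% → $0.31
Total tax = $0.38 + $2.33 + $0.72 + $1.09 + $0.31 + $15.85 + $0.31 = $20.99

$20.99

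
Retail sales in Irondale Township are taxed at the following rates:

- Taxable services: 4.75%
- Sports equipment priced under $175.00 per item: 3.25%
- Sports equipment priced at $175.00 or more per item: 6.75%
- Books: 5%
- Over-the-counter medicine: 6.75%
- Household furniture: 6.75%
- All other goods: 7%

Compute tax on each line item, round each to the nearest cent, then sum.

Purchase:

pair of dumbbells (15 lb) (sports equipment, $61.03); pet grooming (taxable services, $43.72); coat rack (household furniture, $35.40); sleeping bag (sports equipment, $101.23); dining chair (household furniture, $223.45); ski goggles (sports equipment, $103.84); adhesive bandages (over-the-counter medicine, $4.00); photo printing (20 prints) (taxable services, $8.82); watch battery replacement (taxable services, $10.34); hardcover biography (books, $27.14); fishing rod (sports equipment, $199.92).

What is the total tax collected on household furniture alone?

$17.47

Coat rack $35.40: household furniture → 6.75% → $2.39
Dining chair $223.45: household furniture → 6.75% → $15.08
Tax on household furniture = $2.39 + $15.08 = $17.47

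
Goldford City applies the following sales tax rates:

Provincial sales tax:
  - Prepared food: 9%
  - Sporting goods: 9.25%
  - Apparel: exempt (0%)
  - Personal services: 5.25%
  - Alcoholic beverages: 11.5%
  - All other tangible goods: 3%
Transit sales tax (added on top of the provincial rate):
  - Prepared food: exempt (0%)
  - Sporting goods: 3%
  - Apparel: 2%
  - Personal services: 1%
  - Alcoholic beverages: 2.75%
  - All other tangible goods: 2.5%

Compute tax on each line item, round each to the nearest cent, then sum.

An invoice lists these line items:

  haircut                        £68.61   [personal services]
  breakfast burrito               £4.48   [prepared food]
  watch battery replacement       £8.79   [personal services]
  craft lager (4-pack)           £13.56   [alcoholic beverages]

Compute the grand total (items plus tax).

£102.61

Haircut £68.61: personal services → 5.25% + 1% transit = 6.25% → £4.29
Breakfast burrito £4.48: prepared food → 9% + 0% transit = 9% → £0.40
Watch battery replacement £8.79: personal services → 5.25% + 1% transit = 6.25% → £0.55
Craft lager (4-pack) £13.56: alcoholic beverages → 11.5% + 2.75% transit = 14.25% → £1.93
Subtotal = £95.44; tax = £7.17; total due = £102.61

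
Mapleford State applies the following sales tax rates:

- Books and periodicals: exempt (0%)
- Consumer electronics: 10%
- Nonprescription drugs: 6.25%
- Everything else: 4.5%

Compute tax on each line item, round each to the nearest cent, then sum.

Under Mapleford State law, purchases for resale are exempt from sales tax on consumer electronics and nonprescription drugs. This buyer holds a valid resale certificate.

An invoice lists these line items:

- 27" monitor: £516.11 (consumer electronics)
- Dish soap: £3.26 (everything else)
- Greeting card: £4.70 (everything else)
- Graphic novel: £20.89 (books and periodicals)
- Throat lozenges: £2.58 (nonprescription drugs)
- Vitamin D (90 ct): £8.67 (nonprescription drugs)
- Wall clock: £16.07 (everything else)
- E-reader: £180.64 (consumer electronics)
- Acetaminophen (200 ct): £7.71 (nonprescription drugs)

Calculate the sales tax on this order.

£1.08

27" monitor £516.11: consumer electronics, buyer-exempt → 0% → £0.00
Dish soap £3.26: everything else → 4.5% → £0.15
Greeting card £4.70: everything else → 4.5% → £0.21
Graphic novel £20.89: books and periodicals → 0% → £0.00
Throat lozenges £2.58: nonprescription drugs, buyer-exempt → 0% → £0.00
Vitamin D (90 ct) £8.67: nonprescription drugs, buyer-exempt → 0% → £0.00
Wall clock £16.07: everything else → 4.5% → £0.72
E-reader £180.64: consumer electronics, buyer-exempt → 0% → £0.00
Acetaminophen (200 ct) £7.71: nonprescription drugs, buyer-exempt → 0% → £0.00
Total tax = £0.15 + £0.21 + £0.72 = £1.08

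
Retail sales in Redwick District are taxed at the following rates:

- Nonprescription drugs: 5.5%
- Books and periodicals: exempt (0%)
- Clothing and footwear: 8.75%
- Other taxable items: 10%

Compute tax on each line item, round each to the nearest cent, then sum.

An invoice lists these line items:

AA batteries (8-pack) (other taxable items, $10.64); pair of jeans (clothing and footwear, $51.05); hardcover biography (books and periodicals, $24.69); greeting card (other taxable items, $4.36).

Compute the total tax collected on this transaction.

$5.97

AA batteries (8-pack) $10.64: other taxable items → 10% → $1.06
Pair of jeans $51.05: clothing and footwear → 8.75% → $4.47
Hardcover biography $24.69: books and periodicals → 0% → $0.00
Greeting card $4.36: other taxable items → 10% → $0.44
Total tax = $1.06 + $4.47 + $0.44 = $5.97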